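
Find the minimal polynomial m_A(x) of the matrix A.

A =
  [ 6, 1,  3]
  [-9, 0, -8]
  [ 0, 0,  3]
x^3 - 9*x^2 + 27*x - 27

The characteristic polynomial is χ_A(x) = (x - 3)^3, so the eigenvalues are known. The minimal polynomial is
  m_A(x) = Π_λ (x − λ)^{k_λ}
where k_λ is the size of the *largest* Jordan block for λ (equivalently, the smallest k with (A − λI)^k v = 0 for every generalised eigenvector v of λ).

  λ = 3: largest Jordan block has size 3, contributing (x − 3)^3

So m_A(x) = (x - 3)^3 = x^3 - 9*x^2 + 27*x - 27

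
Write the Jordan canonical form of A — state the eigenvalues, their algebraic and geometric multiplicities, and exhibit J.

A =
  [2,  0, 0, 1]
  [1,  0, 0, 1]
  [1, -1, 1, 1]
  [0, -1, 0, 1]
J_3(1) ⊕ J_1(1)

The characteristic polynomial is
  det(x·I − A) = x^4 - 4*x^3 + 6*x^2 - 4*x + 1 = (x - 1)^4

Eigenvalues and multiplicities (the geometric multiplicity of λ is n − rank(A − λI), which equals the number of Jordan blocks for λ):
  λ = 1: algebraic multiplicity = 4, geometric multiplicity = 2

Determining the block sizes for each eigenvalue:
  λ = 1: with am = 4 and gm = 2, the partition is not yet determined (e.g. several partitions of 4 into 2 parts exist). Let N = A − (1)·I. Computing rank(N^1) = 2, rank(N^2) = 1, rank(N^3) = 0; the number of blocks of size ≥ j is rank(N^{j−1}) − rank(N^j), giving [2, 1, 1]. So we have 1 block(s) of size 3, 1 block(s) of size 1 → block sizes [3, 1]

Assembling the blocks gives a Jordan form
J =
  [1, 1, 0, 0]
  [0, 1, 1, 0]
  [0, 0, 1, 0]
  [0, 0, 0, 1]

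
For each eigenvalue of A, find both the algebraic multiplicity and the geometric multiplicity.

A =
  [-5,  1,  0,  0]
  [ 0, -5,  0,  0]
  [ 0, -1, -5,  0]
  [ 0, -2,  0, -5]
λ = -5: alg = 4, geom = 3

Step 1 — factor the characteristic polynomial to read off the algebraic multiplicities:
  χ_A(x) = (x + 5)^4

Step 2 — compute geometric multiplicities via the rank-nullity identity g(λ) = n − rank(A − λI):
  rank(A − (-5)·I) = 1, so dim ker(A − (-5)·I) = n − 1 = 3

Summary:
  λ = -5: algebraic multiplicity = 4, geometric multiplicity = 3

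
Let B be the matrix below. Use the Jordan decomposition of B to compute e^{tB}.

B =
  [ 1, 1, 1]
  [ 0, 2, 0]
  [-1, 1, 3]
e^{tB} =
  [-t*exp(2*t) + exp(2*t), t*exp(2*t), t*exp(2*t)]
  [0, exp(2*t), 0]
  [-t*exp(2*t), t*exp(2*t), t*exp(2*t) + exp(2*t)]

Strategy: write B = P · J · P⁻¹ where J is a Jordan canonical form, so e^{tB} = P · e^{tJ} · P⁻¹, and e^{tJ} can be computed block-by-block.

B has Jordan form
J =
  [2, 1, 0]
  [0, 2, 0]
  [0, 0, 2]
(up to reordering of blocks).

Per-block formulas:
  For a 2×2 Jordan block J_2(2): exp(t · J_2(2)) = e^(2t)·(I + t·N), where N is the 2×2 nilpotent shift.
  For a 1×1 block at λ = 2: exp(t · [2]) = [e^(2t)].

After assembling e^{tJ} and conjugating by P, we get:

e^{tB} =
  [-t*exp(2*t) + exp(2*t), t*exp(2*t), t*exp(2*t)]
  [0, exp(2*t), 0]
  [-t*exp(2*t), t*exp(2*t), t*exp(2*t) + exp(2*t)]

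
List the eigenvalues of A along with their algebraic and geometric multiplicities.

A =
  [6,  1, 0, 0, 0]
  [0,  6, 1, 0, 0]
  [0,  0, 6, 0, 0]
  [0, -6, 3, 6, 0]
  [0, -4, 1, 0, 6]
λ = 6: alg = 5, geom = 3

Step 1 — factor the characteristic polynomial to read off the algebraic multiplicities:
  χ_A(x) = (x - 6)^5

Step 2 — compute geometric multiplicities via the rank-nullity identity g(λ) = n − rank(A − λI):
  rank(A − (6)·I) = 2, so dim ker(A − (6)·I) = n − 2 = 3

Summary:
  λ = 6: algebraic multiplicity = 5, geometric multiplicity = 3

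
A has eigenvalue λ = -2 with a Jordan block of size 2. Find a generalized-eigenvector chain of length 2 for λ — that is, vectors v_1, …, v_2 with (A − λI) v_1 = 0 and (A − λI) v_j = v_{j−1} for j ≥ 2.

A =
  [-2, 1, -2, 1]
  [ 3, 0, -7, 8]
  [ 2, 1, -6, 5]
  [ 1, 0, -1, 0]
A Jordan chain for λ = -2 of length 2:
v_1 = (0, 3, 2, 1)ᵀ
v_2 = (1, 0, 0, 0)ᵀ

Let N = A − (-2)·I. We want v_2 with N^2 v_2 = 0 but N^1 v_2 ≠ 0; then v_{j-1} := N · v_j for j = 2, …, 2.

Pick v_2 = (1, 0, 0, 0)ᵀ.
Then v_1 = N · v_2 = (0, 3, 2, 1)ᵀ.

Sanity check: (A − (-2)·I) v_1 = (0, 0, 0, 0)ᵀ = 0. ✓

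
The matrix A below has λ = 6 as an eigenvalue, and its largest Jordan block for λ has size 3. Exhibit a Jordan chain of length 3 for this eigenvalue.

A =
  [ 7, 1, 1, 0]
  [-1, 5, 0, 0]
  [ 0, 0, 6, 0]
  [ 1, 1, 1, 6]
A Jordan chain for λ = 6 of length 3:
v_1 = (1, -1, 0, 1)ᵀ
v_2 = (1, 0, 0, 1)ᵀ
v_3 = (0, 0, 1, 0)ᵀ

Let N = A − (6)·I. We want v_3 with N^3 v_3 = 0 but N^2 v_3 ≠ 0; then v_{j-1} := N · v_j for j = 3, …, 2.

Pick v_3 = (0, 0, 1, 0)ᵀ.
Then v_2 = N · v_3 = (1, 0, 0, 1)ᵀ.
Then v_1 = N · v_2 = (1, -1, 0, 1)ᵀ.

Sanity check: (A − (6)·I) v_1 = (0, 0, 0, 0)ᵀ = 0. ✓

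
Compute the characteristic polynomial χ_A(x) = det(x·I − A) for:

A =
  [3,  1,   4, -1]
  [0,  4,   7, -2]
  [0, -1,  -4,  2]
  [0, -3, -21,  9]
x^4 - 12*x^3 + 54*x^2 - 108*x + 81

Expanding det(x·I − A) (e.g. by cofactor expansion or by noting that A is similar to its Jordan form J, which has the same characteristic polynomial as A) gives
  χ_A(x) = x^4 - 12*x^3 + 54*x^2 - 108*x + 81
which factors as (x - 3)^4. The eigenvalues (with algebraic multiplicities) are λ = 3 with multiplicity 4.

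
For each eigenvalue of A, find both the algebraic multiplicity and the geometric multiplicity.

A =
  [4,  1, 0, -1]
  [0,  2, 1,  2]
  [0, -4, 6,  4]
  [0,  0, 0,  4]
λ = 4: alg = 4, geom = 2

Step 1 — factor the characteristic polynomial to read off the algebraic multiplicities:
  χ_A(x) = (x - 4)^4

Step 2 — compute geometric multiplicities via the rank-nullity identity g(λ) = n − rank(A − λI):
  rank(A − (4)·I) = 2, so dim ker(A − (4)·I) = n − 2 = 2

Summary:
  λ = 4: algebraic multiplicity = 4, geometric multiplicity = 2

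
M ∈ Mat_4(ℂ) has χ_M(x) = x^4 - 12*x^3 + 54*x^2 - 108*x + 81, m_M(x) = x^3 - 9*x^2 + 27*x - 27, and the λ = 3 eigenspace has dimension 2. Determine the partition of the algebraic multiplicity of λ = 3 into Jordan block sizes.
Block sizes for λ = 3: [3, 1]

Step 1 — from the characteristic polynomial, algebraic multiplicity of λ = 3 is 4. From dim ker(M − (3)·I) = 2, there are exactly 2 Jordan blocks for λ = 3.
Step 2 — from the minimal polynomial, the factor (x − 3)^3 tells us the largest block for λ = 3 has size 3.
Step 3 — with total size 4, 2 blocks, and largest block 3, the block sizes (in nonincreasing order) are [3, 1].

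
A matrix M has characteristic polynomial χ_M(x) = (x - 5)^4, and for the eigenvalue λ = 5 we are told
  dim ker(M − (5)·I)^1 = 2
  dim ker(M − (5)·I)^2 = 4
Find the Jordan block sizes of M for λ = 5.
Block sizes for λ = 5: [2, 2]

From the dimensions of kernels of powers, the number of Jordan blocks of size at least j is d_j − d_{j−1} where d_j = dim ker(N^j) (with d_0 = 0). Computing the differences gives [2, 2].
The number of blocks of size exactly k is (#blocks of size ≥ k) − (#blocks of size ≥ k + 1), so the partition is: 2 block(s) of size 2.
In nonincreasing order the block sizes are [2, 2].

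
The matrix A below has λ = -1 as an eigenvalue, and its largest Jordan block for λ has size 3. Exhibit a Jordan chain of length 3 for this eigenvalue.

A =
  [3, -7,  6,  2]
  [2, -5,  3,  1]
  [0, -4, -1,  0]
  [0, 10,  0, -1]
A Jordan chain for λ = -1 of length 3:
v_1 = (2, 0, -8, 20)ᵀ
v_2 = (4, 2, 0, 0)ᵀ
v_3 = (1, 0, 0, 0)ᵀ

Let N = A − (-1)·I. We want v_3 with N^3 v_3 = 0 but N^2 v_3 ≠ 0; then v_{j-1} := N · v_j for j = 3, …, 2.

Pick v_3 = (1, 0, 0, 0)ᵀ.
Then v_2 = N · v_3 = (4, 2, 0, 0)ᵀ.
Then v_1 = N · v_2 = (2, 0, -8, 20)ᵀ.

Sanity check: (A − (-1)·I) v_1 = (0, 0, 0, 0)ᵀ = 0. ✓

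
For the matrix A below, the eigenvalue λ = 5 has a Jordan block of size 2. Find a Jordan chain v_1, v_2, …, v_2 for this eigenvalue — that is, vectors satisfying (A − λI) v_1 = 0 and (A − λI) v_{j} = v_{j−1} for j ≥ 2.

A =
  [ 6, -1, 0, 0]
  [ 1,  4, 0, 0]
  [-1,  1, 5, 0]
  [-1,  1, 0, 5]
A Jordan chain for λ = 5 of length 2:
v_1 = (1, 1, -1, -1)ᵀ
v_2 = (1, 0, 0, 0)ᵀ

Let N = A − (5)·I. We want v_2 with N^2 v_2 = 0 but N^1 v_2 ≠ 0; then v_{j-1} := N · v_j for j = 2, …, 2.

Pick v_2 = (1, 0, 0, 0)ᵀ.
Then v_1 = N · v_2 = (1, 1, -1, -1)ᵀ.

Sanity check: (A − (5)·I) v_1 = (0, 0, 0, 0)ᵀ = 0. ✓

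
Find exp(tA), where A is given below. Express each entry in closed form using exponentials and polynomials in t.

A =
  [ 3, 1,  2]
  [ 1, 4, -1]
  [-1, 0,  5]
e^{tA} =
  [-t*exp(4*t) + exp(4*t), -t^2*exp(4*t)/2 + t*exp(4*t), -t^2*exp(4*t)/2 + 2*t*exp(4*t)]
  [t*exp(4*t), t^2*exp(4*t)/2 + exp(4*t), t^2*exp(4*t)/2 - t*exp(4*t)]
  [-t*exp(4*t), -t^2*exp(4*t)/2, -t^2*exp(4*t)/2 + t*exp(4*t) + exp(4*t)]

Strategy: write A = P · J · P⁻¹ where J is a Jordan canonical form, so e^{tA} = P · e^{tJ} · P⁻¹, and e^{tJ} can be computed block-by-block.

A has Jordan form
J =
  [4, 1, 0]
  [0, 4, 1]
  [0, 0, 4]
(up to reordering of blocks).

Per-block formulas:
  For a 3×3 Jordan block J_3(4): exp(t · J_3(4)) = e^(4t)·(I + t·N + (t^2/2)·N^2), where N is the 3×3 nilpotent shift.

After assembling e^{tJ} and conjugating by P, we get:

e^{tA} =
  [-t*exp(4*t) + exp(4*t), -t^2*exp(4*t)/2 + t*exp(4*t), -t^2*exp(4*t)/2 + 2*t*exp(4*t)]
  [t*exp(4*t), t^2*exp(4*t)/2 + exp(4*t), t^2*exp(4*t)/2 - t*exp(4*t)]
  [-t*exp(4*t), -t^2*exp(4*t)/2, -t^2*exp(4*t)/2 + t*exp(4*t) + exp(4*t)]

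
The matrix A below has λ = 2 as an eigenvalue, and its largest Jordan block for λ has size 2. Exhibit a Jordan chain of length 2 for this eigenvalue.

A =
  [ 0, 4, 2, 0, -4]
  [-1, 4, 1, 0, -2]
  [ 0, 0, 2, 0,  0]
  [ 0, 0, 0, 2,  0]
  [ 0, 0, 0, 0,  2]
A Jordan chain for λ = 2 of length 2:
v_1 = (-2, -1, 0, 0, 0)ᵀ
v_2 = (1, 0, 0, 0, 0)ᵀ

Let N = A − (2)·I. We want v_2 with N^2 v_2 = 0 but N^1 v_2 ≠ 0; then v_{j-1} := N · v_j for j = 2, …, 2.

Pick v_2 = (1, 0, 0, 0, 0)ᵀ.
Then v_1 = N · v_2 = (-2, -1, 0, 0, 0)ᵀ.

Sanity check: (A − (2)·I) v_1 = (0, 0, 0, 0, 0)ᵀ = 0. ✓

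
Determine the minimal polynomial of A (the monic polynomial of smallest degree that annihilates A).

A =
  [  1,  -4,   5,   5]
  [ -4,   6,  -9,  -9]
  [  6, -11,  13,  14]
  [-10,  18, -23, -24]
x^3 + 3*x^2 + 3*x + 1

The characteristic polynomial is χ_A(x) = (x + 1)^4, so the eigenvalues are known. The minimal polynomial is
  m_A(x) = Π_λ (x − λ)^{k_λ}
where k_λ is the size of the *largest* Jordan block for λ (equivalently, the smallest k with (A − λI)^k v = 0 for every generalised eigenvector v of λ).

  λ = -1: largest Jordan block has size 3, contributing (x + 1)^3

So m_A(x) = (x + 1)^3 = x^3 + 3*x^2 + 3*x + 1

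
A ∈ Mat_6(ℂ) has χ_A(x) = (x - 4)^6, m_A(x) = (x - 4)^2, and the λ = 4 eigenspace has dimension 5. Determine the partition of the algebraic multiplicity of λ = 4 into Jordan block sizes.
Block sizes for λ = 4: [2, 1, 1, 1, 1]

Step 1 — from the characteristic polynomial, algebraic multiplicity of λ = 4 is 6. From dim ker(A − (4)·I) = 5, there are exactly 5 Jordan blocks for λ = 4.
Step 2 — from the minimal polynomial, the factor (x − 4)^2 tells us the largest block for λ = 4 has size 2.
Step 3 — with total size 6, 5 blocks, and largest block 2, the block sizes (in nonincreasing order) are [2, 1, 1, 1, 1].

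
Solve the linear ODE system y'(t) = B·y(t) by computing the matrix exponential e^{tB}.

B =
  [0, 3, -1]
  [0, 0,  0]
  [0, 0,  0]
e^{tB} =
  [1, 3*t, -t]
  [0, 1, 0]
  [0, 0, 1]

Strategy: write B = P · J · P⁻¹ where J is a Jordan canonical form, so e^{tB} = P · e^{tJ} · P⁻¹, and e^{tJ} can be computed block-by-block.

B has Jordan form
J =
  [0, 1, 0]
  [0, 0, 0]
  [0, 0, 0]
(up to reordering of blocks).

Per-block formulas:
  For a 1×1 block at λ = 0: exp(t · [0]) = [e^(0t)].
  For a 2×2 Jordan block J_2(0): exp(t · J_2(0)) = e^(0t)·(I + t·N), where N is the 2×2 nilpotent shift.

After assembling e^{tJ} and conjugating by P, we get:

e^{tB} =
  [1, 3*t, -t]
  [0, 1, 0]
  [0, 0, 1]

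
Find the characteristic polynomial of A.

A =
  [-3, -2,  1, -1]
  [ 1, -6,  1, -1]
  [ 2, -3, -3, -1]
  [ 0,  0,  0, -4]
x^4 + 16*x^3 + 96*x^2 + 256*x + 256

Expanding det(x·I − A) (e.g. by cofactor expansion or by noting that A is similar to its Jordan form J, which has the same characteristic polynomial as A) gives
  χ_A(x) = x^4 + 16*x^3 + 96*x^2 + 256*x + 256
which factors as (x + 4)^4. The eigenvalues (with algebraic multiplicities) are λ = -4 with multiplicity 4.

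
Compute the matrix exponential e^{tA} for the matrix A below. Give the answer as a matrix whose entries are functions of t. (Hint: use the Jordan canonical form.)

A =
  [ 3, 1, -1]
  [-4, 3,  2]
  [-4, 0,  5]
e^{tA} =
  [exp(3*t), t*exp(3*t), -t*exp(3*t)]
  [-2*exp(5*t) + 2*exp(3*t), 2*t*exp(3*t) - exp(5*t) + 2*exp(3*t), -2*t*exp(3*t) + 2*exp(5*t) - 2*exp(3*t)]
  [-2*exp(5*t) + 2*exp(3*t), 2*t*exp(3*t) - exp(5*t) + exp(3*t), -2*t*exp(3*t) + 2*exp(5*t) - exp(3*t)]

Strategy: write A = P · J · P⁻¹ where J is a Jordan canonical form, so e^{tA} = P · e^{tJ} · P⁻¹, and e^{tJ} can be computed block-by-block.

A has Jordan form
J =
  [3, 1, 0]
  [0, 3, 0]
  [0, 0, 5]
(up to reordering of blocks).

Per-block formulas:
  For a 1×1 block at λ = 5: exp(t · [5]) = [e^(5t)].
  For a 2×2 Jordan block J_2(3): exp(t · J_2(3)) = e^(3t)·(I + t·N), where N is the 2×2 nilpotent shift.

After assembling e^{tJ} and conjugating by P, we get:

e^{tA} =
  [exp(3*t), t*exp(3*t), -t*exp(3*t)]
  [-2*exp(5*t) + 2*exp(3*t), 2*t*exp(3*t) - exp(5*t) + 2*exp(3*t), -2*t*exp(3*t) + 2*exp(5*t) - 2*exp(3*t)]
  [-2*exp(5*t) + 2*exp(3*t), 2*t*exp(3*t) - exp(5*t) + exp(3*t), -2*t*exp(3*t) + 2*exp(5*t) - exp(3*t)]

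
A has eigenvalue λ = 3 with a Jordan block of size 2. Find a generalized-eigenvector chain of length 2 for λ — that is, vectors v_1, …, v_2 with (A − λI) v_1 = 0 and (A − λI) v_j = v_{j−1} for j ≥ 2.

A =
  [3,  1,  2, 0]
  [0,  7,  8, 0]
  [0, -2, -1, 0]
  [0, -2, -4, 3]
A Jordan chain for λ = 3 of length 2:
v_1 = (1, 4, -2, -2)ᵀ
v_2 = (0, 1, 0, 0)ᵀ

Let N = A − (3)·I. We want v_2 with N^2 v_2 = 0 but N^1 v_2 ≠ 0; then v_{j-1} := N · v_j for j = 2, …, 2.

Pick v_2 = (0, 1, 0, 0)ᵀ.
Then v_1 = N · v_2 = (1, 4, -2, -2)ᵀ.

Sanity check: (A − (3)·I) v_1 = (0, 0, 0, 0)ᵀ = 0. ✓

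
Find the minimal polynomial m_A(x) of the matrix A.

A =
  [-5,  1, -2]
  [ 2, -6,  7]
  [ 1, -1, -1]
x^3 + 12*x^2 + 48*x + 64

The characteristic polynomial is χ_A(x) = (x + 4)^3, so the eigenvalues are known. The minimal polynomial is
  m_A(x) = Π_λ (x − λ)^{k_λ}
where k_λ is the size of the *largest* Jordan block for λ (equivalently, the smallest k with (A − λI)^k v = 0 for every generalised eigenvector v of λ).

  λ = -4: largest Jordan block has size 3, contributing (x + 4)^3

So m_A(x) = (x + 4)^3 = x^3 + 12*x^2 + 48*x + 64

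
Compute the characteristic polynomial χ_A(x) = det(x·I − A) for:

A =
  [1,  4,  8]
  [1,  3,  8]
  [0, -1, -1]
x^3 - 3*x^2 + 3*x - 1

Expanding det(x·I − A) (e.g. by cofactor expansion or by noting that A is similar to its Jordan form J, which has the same characteristic polynomial as A) gives
  χ_A(x) = x^3 - 3*x^2 + 3*x - 1
which factors as (x - 1)^3. The eigenvalues (with algebraic multiplicities) are λ = 1 with multiplicity 3.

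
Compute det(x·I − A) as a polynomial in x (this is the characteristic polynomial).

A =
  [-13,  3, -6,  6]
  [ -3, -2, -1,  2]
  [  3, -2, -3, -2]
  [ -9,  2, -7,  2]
x^4 + 16*x^3 + 96*x^2 + 256*x + 256

Expanding det(x·I − A) (e.g. by cofactor expansion or by noting that A is similar to its Jordan form J, which has the same characteristic polynomial as A) gives
  χ_A(x) = x^4 + 16*x^3 + 96*x^2 + 256*x + 256
which factors as (x + 4)^4. The eigenvalues (with algebraic multiplicities) are λ = -4 with multiplicity 4.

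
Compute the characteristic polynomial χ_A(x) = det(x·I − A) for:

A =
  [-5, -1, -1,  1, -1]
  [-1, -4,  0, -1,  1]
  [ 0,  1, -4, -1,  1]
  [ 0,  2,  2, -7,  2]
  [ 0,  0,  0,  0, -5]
x^5 + 25*x^4 + 250*x^3 + 1250*x^2 + 3125*x + 3125

Expanding det(x·I − A) (e.g. by cofactor expansion or by noting that A is similar to its Jordan form J, which has the same characteristic polynomial as A) gives
  χ_A(x) = x^5 + 25*x^4 + 250*x^3 + 1250*x^2 + 3125*x + 3125
which factors as (x + 5)^5. The eigenvalues (with algebraic multiplicities) are λ = -5 with multiplicity 5.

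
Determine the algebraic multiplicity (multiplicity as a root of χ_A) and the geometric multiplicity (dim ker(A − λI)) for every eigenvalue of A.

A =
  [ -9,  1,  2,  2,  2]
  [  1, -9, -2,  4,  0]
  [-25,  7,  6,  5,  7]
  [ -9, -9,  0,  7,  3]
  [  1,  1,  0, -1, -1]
λ = -2: alg = 3, geom = 2; λ = 0: alg = 2, geom = 1

Step 1 — factor the characteristic polynomial to read off the algebraic multiplicities:
  χ_A(x) = x^2*(x + 2)^3

Step 2 — compute geometric multiplicities via the rank-nullity identity g(λ) = n − rank(A − λI):
  rank(A − (-2)·I) = 3, so dim ker(A − (-2)·I) = n − 3 = 2
  rank(A − (0)·I) = 4, so dim ker(A − (0)·I) = n − 4 = 1

Summary:
  λ = -2: algebraic multiplicity = 3, geometric multiplicity = 2
  λ = 0: algebraic multiplicity = 2, geometric multiplicity = 1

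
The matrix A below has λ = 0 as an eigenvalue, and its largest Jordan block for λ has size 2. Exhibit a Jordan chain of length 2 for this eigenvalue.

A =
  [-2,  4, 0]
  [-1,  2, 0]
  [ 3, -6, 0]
A Jordan chain for λ = 0 of length 2:
v_1 = (-2, -1, 3)ᵀ
v_2 = (1, 0, 0)ᵀ

Let N = A − (0)·I. We want v_2 with N^2 v_2 = 0 but N^1 v_2 ≠ 0; then v_{j-1} := N · v_j for j = 2, …, 2.

Pick v_2 = (1, 0, 0)ᵀ.
Then v_1 = N · v_2 = (-2, -1, 3)ᵀ.

Sanity check: (A − (0)·I) v_1 = (0, 0, 0)ᵀ = 0. ✓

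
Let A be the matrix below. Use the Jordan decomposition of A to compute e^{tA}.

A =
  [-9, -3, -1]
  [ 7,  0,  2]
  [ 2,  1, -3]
e^{tA} =
  [t^2*exp(-4*t) - 5*t*exp(-4*t) + exp(-4*t), t^2*exp(-4*t) - 3*t*exp(-4*t), -t^2*exp(-4*t) - t*exp(-4*t)]
  [-3*t^2*exp(-4*t)/2 + 7*t*exp(-4*t), -3*t^2*exp(-4*t)/2 + 4*t*exp(-4*t) + exp(-4*t), 3*t^2*exp(-4*t)/2 + 2*t*exp(-4*t)]
  [-t^2*exp(-4*t)/2 + 2*t*exp(-4*t), -t^2*exp(-4*t)/2 + t*exp(-4*t), t^2*exp(-4*t)/2 + t*exp(-4*t) + exp(-4*t)]

Strategy: write A = P · J · P⁻¹ where J is a Jordan canonical form, so e^{tA} = P · e^{tJ} · P⁻¹, and e^{tJ} can be computed block-by-block.

A has Jordan form
J =
  [-4,  1,  0]
  [ 0, -4,  1]
  [ 0,  0, -4]
(up to reordering of blocks).

Per-block formulas:
  For a 3×3 Jordan block J_3(-4): exp(t · J_3(-4)) = e^(-4t)·(I + t·N + (t^2/2)·N^2), where N is the 3×3 nilpotent shift.

After assembling e^{tJ} and conjugating by P, we get:

e^{tA} =
  [t^2*exp(-4*t) - 5*t*exp(-4*t) + exp(-4*t), t^2*exp(-4*t) - 3*t*exp(-4*t), -t^2*exp(-4*t) - t*exp(-4*t)]
  [-3*t^2*exp(-4*t)/2 + 7*t*exp(-4*t), -3*t^2*exp(-4*t)/2 + 4*t*exp(-4*t) + exp(-4*t), 3*t^2*exp(-4*t)/2 + 2*t*exp(-4*t)]
  [-t^2*exp(-4*t)/2 + 2*t*exp(-4*t), -t^2*exp(-4*t)/2 + t*exp(-4*t), t^2*exp(-4*t)/2 + t*exp(-4*t) + exp(-4*t)]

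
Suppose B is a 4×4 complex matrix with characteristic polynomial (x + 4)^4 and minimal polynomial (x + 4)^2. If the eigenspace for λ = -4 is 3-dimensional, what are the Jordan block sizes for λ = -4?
Block sizes for λ = -4: [2, 1, 1]

Step 1 — from the characteristic polynomial, algebraic multiplicity of λ = -4 is 4. From dim ker(B − (-4)·I) = 3, there are exactly 3 Jordan blocks for λ = -4.
Step 2 — from the minimal polynomial, the factor (x + 4)^2 tells us the largest block for λ = -4 has size 2.
Step 3 — with total size 4, 3 blocks, and largest block 2, the block sizes (in nonincreasing order) are [2, 1, 1].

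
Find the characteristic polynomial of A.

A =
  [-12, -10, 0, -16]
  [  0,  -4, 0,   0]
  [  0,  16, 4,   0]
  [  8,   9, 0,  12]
x^4 - 32*x^2 + 256

Expanding det(x·I − A) (e.g. by cofactor expansion or by noting that A is similar to its Jordan form J, which has the same characteristic polynomial as A) gives
  χ_A(x) = x^4 - 32*x^2 + 256
which factors as (x - 4)^2*(x + 4)^2. The eigenvalues (with algebraic multiplicities) are λ = -4 with multiplicity 2, λ = 4 with multiplicity 2.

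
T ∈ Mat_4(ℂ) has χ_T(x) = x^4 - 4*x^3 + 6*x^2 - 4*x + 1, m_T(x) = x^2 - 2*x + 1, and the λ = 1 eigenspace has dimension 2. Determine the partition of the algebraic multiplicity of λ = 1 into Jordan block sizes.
Block sizes for λ = 1: [2, 2]

Step 1 — from the characteristic polynomial, algebraic multiplicity of λ = 1 is 4. From dim ker(T − (1)·I) = 2, there are exactly 2 Jordan blocks for λ = 1.
Step 2 — from the minimal polynomial, the factor (x − 1)^2 tells us the largest block for λ = 1 has size 2.
Step 3 — with total size 4, 2 blocks, and largest block 2, the block sizes (in nonincreasing order) are [2, 2].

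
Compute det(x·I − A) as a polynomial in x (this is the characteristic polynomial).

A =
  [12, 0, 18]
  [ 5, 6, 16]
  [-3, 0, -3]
x^3 - 15*x^2 + 72*x - 108

Expanding det(x·I − A) (e.g. by cofactor expansion or by noting that A is similar to its Jordan form J, which has the same characteristic polynomial as A) gives
  χ_A(x) = x^3 - 15*x^2 + 72*x - 108
which factors as (x - 6)^2*(x - 3). The eigenvalues (with algebraic multiplicities) are λ = 3 with multiplicity 1, λ = 6 with multiplicity 2.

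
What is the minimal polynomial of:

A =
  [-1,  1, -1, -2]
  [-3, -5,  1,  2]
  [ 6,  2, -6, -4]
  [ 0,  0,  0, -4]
x^2 + 8*x + 16

The characteristic polynomial is χ_A(x) = (x + 4)^4, so the eigenvalues are known. The minimal polynomial is
  m_A(x) = Π_λ (x − λ)^{k_λ}
where k_λ is the size of the *largest* Jordan block for λ (equivalently, the smallest k with (A − λI)^k v = 0 for every generalised eigenvector v of λ).

  λ = -4: largest Jordan block has size 2, contributing (x + 4)^2

So m_A(x) = (x + 4)^2 = x^2 + 8*x + 16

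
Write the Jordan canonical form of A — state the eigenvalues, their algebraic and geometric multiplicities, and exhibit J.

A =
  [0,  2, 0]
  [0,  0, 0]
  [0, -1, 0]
J_2(0) ⊕ J_1(0)

The characteristic polynomial is
  det(x·I − A) = x^3

Eigenvalues and multiplicities (the geometric multiplicity of λ is n − rank(A − λI), which equals the number of Jordan blocks for λ):
  λ = 0: algebraic multiplicity = 3, geometric multiplicity = 2

Determining the block sizes for each eigenvalue:
  λ = 0: 2 blocks summing to 3 forces exactly one block of size 2 and the rest size 1 → block sizes [2, 1]

Assembling the blocks gives a Jordan form
J =
  [0, 1, 0]
  [0, 0, 0]
  [0, 0, 0]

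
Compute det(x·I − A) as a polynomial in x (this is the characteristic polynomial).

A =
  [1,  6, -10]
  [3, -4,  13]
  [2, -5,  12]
x^3 - 9*x^2 + 27*x - 27

Expanding det(x·I − A) (e.g. by cofactor expansion or by noting that A is similar to its Jordan form J, which has the same characteristic polynomial as A) gives
  χ_A(x) = x^3 - 9*x^2 + 27*x - 27
which factors as (x - 3)^3. The eigenvalues (with algebraic multiplicities) are λ = 3 with multiplicity 3.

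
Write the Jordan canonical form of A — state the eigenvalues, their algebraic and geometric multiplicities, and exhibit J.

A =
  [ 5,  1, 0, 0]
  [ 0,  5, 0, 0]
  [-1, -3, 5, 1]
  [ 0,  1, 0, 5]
J_2(5) ⊕ J_2(5)

The characteristic polynomial is
  det(x·I − A) = x^4 - 20*x^3 + 150*x^2 - 500*x + 625 = (x - 5)^4

Eigenvalues and multiplicities (the geometric multiplicity of λ is n − rank(A − λI), which equals the number of Jordan blocks for λ):
  λ = 5: algebraic multiplicity = 4, geometric multiplicity = 2

Determining the block sizes for each eigenvalue:
  λ = 5: with am = 4 and gm = 2, the partition is not yet determined (e.g. several partitions of 4 into 2 parts exist). Let N = A − (5)·I. Computing rank(N^1) = 2, rank(N^2) = 0; the number of blocks of size ≥ j is rank(N^{j−1}) − rank(N^j), giving [2, 2]. So we have 2 block(s) of size 2 → block sizes [2, 2]

Assembling the blocks gives a Jordan form
J =
  [5, 1, 0, 0]
  [0, 5, 0, 0]
  [0, 0, 5, 1]
  [0, 0, 0, 5]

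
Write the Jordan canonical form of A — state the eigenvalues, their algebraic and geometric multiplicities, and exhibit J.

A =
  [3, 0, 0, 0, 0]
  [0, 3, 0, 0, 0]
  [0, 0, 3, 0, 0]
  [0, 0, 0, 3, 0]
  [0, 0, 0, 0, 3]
J_1(3) ⊕ J_1(3) ⊕ J_1(3) ⊕ J_1(3) ⊕ J_1(3)

The characteristic polynomial is
  det(x·I − A) = x^5 - 15*x^4 + 90*x^3 - 270*x^2 + 405*x - 243 = (x - 3)^5

Eigenvalues and multiplicities (the geometric multiplicity of λ is n − rank(A − λI), which equals the number of Jordan blocks for λ):
  λ = 3: algebraic multiplicity = 5, geometric multiplicity = 5

Determining the block sizes for each eigenvalue:
  λ = 3: gm = am = 5, so every block has size 1 → block sizes [1, 1, 1, 1, 1]

Assembling the blocks gives a Jordan form
J =
  [3, 0, 0, 0, 0]
  [0, 3, 0, 0, 0]
  [0, 0, 3, 0, 0]
  [0, 0, 0, 3, 0]
  [0, 0, 0, 0, 3]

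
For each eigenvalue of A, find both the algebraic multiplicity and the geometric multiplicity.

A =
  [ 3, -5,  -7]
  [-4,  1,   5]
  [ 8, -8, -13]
λ = -3: alg = 3, geom = 1

Step 1 — factor the characteristic polynomial to read off the algebraic multiplicities:
  χ_A(x) = (x + 3)^3

Step 2 — compute geometric multiplicities via the rank-nullity identity g(λ) = n − rank(A − λI):
  rank(A − (-3)·I) = 2, so dim ker(A − (-3)·I) = n − 2 = 1

Summary:
  λ = -3: algebraic multiplicity = 3, geometric multiplicity = 1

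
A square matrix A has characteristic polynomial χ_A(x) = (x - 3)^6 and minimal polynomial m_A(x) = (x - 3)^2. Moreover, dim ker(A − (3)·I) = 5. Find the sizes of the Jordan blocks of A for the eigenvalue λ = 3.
Block sizes for λ = 3: [2, 1, 1, 1, 1]

Step 1 — from the characteristic polynomial, algebraic multiplicity of λ = 3 is 6. From dim ker(A − (3)·I) = 5, there are exactly 5 Jordan blocks for λ = 3.
Step 2 — from the minimal polynomial, the factor (x − 3)^2 tells us the largest block for λ = 3 has size 2.
Step 3 — with total size 6, 5 blocks, and largest block 2, the block sizes (in nonincreasing order) are [2, 1, 1, 1, 1].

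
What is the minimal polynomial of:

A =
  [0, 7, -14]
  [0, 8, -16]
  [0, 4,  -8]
x^2

The characteristic polynomial is χ_A(x) = x^3, so the eigenvalues are known. The minimal polynomial is
  m_A(x) = Π_λ (x − λ)^{k_λ}
where k_λ is the size of the *largest* Jordan block for λ (equivalently, the smallest k with (A − λI)^k v = 0 for every generalised eigenvector v of λ).

  λ = 0: largest Jordan block has size 2, contributing (x − 0)^2

So m_A(x) = x^2 = x^2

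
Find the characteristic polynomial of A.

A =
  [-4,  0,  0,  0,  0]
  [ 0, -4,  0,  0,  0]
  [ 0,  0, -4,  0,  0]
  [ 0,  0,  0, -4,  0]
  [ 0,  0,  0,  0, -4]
x^5 + 20*x^4 + 160*x^3 + 640*x^2 + 1280*x + 1024

Expanding det(x·I − A) (e.g. by cofactor expansion or by noting that A is similar to its Jordan form J, which has the same characteristic polynomial as A) gives
  χ_A(x) = x^5 + 20*x^4 + 160*x^3 + 640*x^2 + 1280*x + 1024
which factors as (x + 4)^5. The eigenvalues (with algebraic multiplicities) are λ = -4 with multiplicity 5.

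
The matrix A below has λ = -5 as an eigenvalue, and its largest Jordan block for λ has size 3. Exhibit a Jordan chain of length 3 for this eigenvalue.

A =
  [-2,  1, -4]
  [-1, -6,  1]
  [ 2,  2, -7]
A Jordan chain for λ = -5 of length 3:
v_1 = (-6, 2, -4)ᵀ
v_2 = (1, -1, 2)ᵀ
v_3 = (0, 1, 0)ᵀ

Let N = A − (-5)·I. We want v_3 with N^3 v_3 = 0 but N^2 v_3 ≠ 0; then v_{j-1} := N · v_j for j = 3, …, 2.

Pick v_3 = (0, 1, 0)ᵀ.
Then v_2 = N · v_3 = (1, -1, 2)ᵀ.
Then v_1 = N · v_2 = (-6, 2, -4)ᵀ.

Sanity check: (A − (-5)·I) v_1 = (0, 0, 0)ᵀ = 0. ✓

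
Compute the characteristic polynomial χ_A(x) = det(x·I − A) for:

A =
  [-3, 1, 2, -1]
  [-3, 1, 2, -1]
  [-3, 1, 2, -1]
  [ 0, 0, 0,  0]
x^4

Expanding det(x·I − A) (e.g. by cofactor expansion or by noting that A is similar to its Jordan form J, which has the same characteristic polynomial as A) gives
  χ_A(x) = x^4
which factors as x^4. The eigenvalues (with algebraic multiplicities) are λ = 0 with multiplicity 4.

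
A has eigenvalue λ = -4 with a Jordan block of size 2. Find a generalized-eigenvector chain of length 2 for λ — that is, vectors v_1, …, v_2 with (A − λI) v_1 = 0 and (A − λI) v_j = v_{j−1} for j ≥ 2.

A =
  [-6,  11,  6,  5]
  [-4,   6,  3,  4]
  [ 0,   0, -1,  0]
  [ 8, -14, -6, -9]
A Jordan chain for λ = -4 of length 2:
v_1 = (-2, -4, 0, 8)ᵀ
v_2 = (1, 0, 0, 0)ᵀ

Let N = A − (-4)·I. We want v_2 with N^2 v_2 = 0 but N^1 v_2 ≠ 0; then v_{j-1} := N · v_j for j = 2, …, 2.

Pick v_2 = (1, 0, 0, 0)ᵀ.
Then v_1 = N · v_2 = (-2, -4, 0, 8)ᵀ.

Sanity check: (A − (-4)·I) v_1 = (0, 0, 0, 0)ᵀ = 0. ✓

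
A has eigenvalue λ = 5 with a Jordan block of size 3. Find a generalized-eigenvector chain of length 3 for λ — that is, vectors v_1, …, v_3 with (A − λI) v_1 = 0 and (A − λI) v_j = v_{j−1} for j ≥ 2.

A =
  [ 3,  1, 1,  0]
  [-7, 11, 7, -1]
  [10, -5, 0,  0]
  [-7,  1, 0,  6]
A Jordan chain for λ = 5 of length 3:
v_1 = (7, 49, -35, 0)ᵀ
v_2 = (-2, -7, 10, -7)ᵀ
v_3 = (1, 0, 0, 0)ᵀ

Let N = A − (5)·I. We want v_3 with N^3 v_3 = 0 but N^2 v_3 ≠ 0; then v_{j-1} := N · v_j for j = 3, …, 2.

Pick v_3 = (1, 0, 0, 0)ᵀ.
Then v_2 = N · v_3 = (-2, -7, 10, -7)ᵀ.
Then v_1 = N · v_2 = (7, 49, -35, 0)ᵀ.

Sanity check: (A − (5)·I) v_1 = (0, 0, 0, 0)ᵀ = 0. ✓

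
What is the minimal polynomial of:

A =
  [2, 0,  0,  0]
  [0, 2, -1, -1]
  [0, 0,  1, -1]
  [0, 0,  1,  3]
x^2 - 4*x + 4

The characteristic polynomial is χ_A(x) = (x - 2)^4, so the eigenvalues are known. The minimal polynomial is
  m_A(x) = Π_λ (x − λ)^{k_λ}
where k_λ is the size of the *largest* Jordan block for λ (equivalently, the smallest k with (A − λI)^k v = 0 for every generalised eigenvector v of λ).

  λ = 2: largest Jordan block has size 2, contributing (x − 2)^2

So m_A(x) = (x - 2)^2 = x^2 - 4*x + 4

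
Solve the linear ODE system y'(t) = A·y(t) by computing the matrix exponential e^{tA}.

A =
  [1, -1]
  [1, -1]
e^{tA} =
  [t + 1, -t]
  [t, 1 - t]

Strategy: write A = P · J · P⁻¹ where J is a Jordan canonical form, so e^{tA} = P · e^{tJ} · P⁻¹, and e^{tJ} can be computed block-by-block.

A has Jordan form
J =
  [0, 1]
  [0, 0]
(up to reordering of blocks).

Per-block formulas:
  For a 2×2 Jordan block J_2(0): exp(t · J_2(0)) = e^(0t)·(I + t·N), where N is the 2×2 nilpotent shift.

After assembling e^{tJ} and conjugating by P, we get:

e^{tA} =
  [t + 1, -t]
  [t, 1 - t]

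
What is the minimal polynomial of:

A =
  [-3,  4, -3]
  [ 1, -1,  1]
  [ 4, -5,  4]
x^3

The characteristic polynomial is χ_A(x) = x^3, so the eigenvalues are known. The minimal polynomial is
  m_A(x) = Π_λ (x − λ)^{k_λ}
where k_λ is the size of the *largest* Jordan block for λ (equivalently, the smallest k with (A − λI)^k v = 0 for every generalised eigenvector v of λ).

  λ = 0: largest Jordan block has size 3, contributing (x − 0)^3

So m_A(x) = x^3 = x^3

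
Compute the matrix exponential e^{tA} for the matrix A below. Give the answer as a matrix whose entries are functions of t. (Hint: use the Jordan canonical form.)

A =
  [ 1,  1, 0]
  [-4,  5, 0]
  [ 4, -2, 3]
e^{tA} =
  [-2*t*exp(3*t) + exp(3*t), t*exp(3*t), 0]
  [-4*t*exp(3*t), 2*t*exp(3*t) + exp(3*t), 0]
  [4*t*exp(3*t), -2*t*exp(3*t), exp(3*t)]

Strategy: write A = P · J · P⁻¹ where J is a Jordan canonical form, so e^{tA} = P · e^{tJ} · P⁻¹, and e^{tJ} can be computed block-by-block.

A has Jordan form
J =
  [3, 1, 0]
  [0, 3, 0]
  [0, 0, 3]
(up to reordering of blocks).

Per-block formulas:
  For a 2×2 Jordan block J_2(3): exp(t · J_2(3)) = e^(3t)·(I + t·N), where N is the 2×2 nilpotent shift.
  For a 1×1 block at λ = 3: exp(t · [3]) = [e^(3t)].

After assembling e^{tJ} and conjugating by P, we get:

e^{tA} =
  [-2*t*exp(3*t) + exp(3*t), t*exp(3*t), 0]
  [-4*t*exp(3*t), 2*t*exp(3*t) + exp(3*t), 0]
  [4*t*exp(3*t), -2*t*exp(3*t), exp(3*t)]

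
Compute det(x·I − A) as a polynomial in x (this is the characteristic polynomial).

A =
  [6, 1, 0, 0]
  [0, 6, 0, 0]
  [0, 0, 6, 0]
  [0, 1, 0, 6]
x^4 - 24*x^3 + 216*x^2 - 864*x + 1296

Expanding det(x·I − A) (e.g. by cofactor expansion or by noting that A is similar to its Jordan form J, which has the same characteristic polynomial as A) gives
  χ_A(x) = x^4 - 24*x^3 + 216*x^2 - 864*x + 1296
which factors as (x - 6)^4. The eigenvalues (with algebraic multiplicities) are λ = 6 with multiplicity 4.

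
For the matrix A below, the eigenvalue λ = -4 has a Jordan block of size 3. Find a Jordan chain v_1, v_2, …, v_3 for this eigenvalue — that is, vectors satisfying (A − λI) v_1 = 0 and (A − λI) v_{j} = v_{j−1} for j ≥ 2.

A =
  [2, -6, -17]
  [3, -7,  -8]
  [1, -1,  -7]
A Jordan chain for λ = -4 of length 3:
v_1 = (1, 1, 0)ᵀ
v_2 = (6, 3, 1)ᵀ
v_3 = (1, 0, 0)ᵀ

Let N = A − (-4)·I. We want v_3 with N^3 v_3 = 0 but N^2 v_3 ≠ 0; then v_{j-1} := N · v_j for j = 3, …, 2.

Pick v_3 = (1, 0, 0)ᵀ.
Then v_2 = N · v_3 = (6, 3, 1)ᵀ.
Then v_1 = N · v_2 = (1, 1, 0)ᵀ.

Sanity check: (A − (-4)·I) v_1 = (0, 0, 0)ᵀ = 0. ✓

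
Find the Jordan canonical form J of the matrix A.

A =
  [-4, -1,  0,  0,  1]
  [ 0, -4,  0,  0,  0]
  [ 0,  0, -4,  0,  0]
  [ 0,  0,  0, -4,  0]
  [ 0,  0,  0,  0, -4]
J_2(-4) ⊕ J_1(-4) ⊕ J_1(-4) ⊕ J_1(-4)

The characteristic polynomial is
  det(x·I − A) = x^5 + 20*x^4 + 160*x^3 + 640*x^2 + 1280*x + 1024 = (x + 4)^5

Eigenvalues and multiplicities (the geometric multiplicity of λ is n − rank(A − λI), which equals the number of Jordan blocks for λ):
  λ = -4: algebraic multiplicity = 5, geometric multiplicity = 4

Determining the block sizes for each eigenvalue:
  λ = -4: 4 blocks summing to 5 forces exactly one block of size 2 and the rest size 1 → block sizes [2, 1, 1, 1]

Assembling the blocks gives a Jordan form
J =
  [-4,  1,  0,  0,  0]
  [ 0, -4,  0,  0,  0]
  [ 0,  0, -4,  0,  0]
  [ 0,  0,  0, -4,  0]
  [ 0,  0,  0,  0, -4]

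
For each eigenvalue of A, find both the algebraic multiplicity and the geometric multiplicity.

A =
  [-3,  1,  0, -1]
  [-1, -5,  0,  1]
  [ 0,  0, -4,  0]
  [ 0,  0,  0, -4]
λ = -4: alg = 4, geom = 3

Step 1 — factor the characteristic polynomial to read off the algebraic multiplicities:
  χ_A(x) = (x + 4)^4

Step 2 — compute geometric multiplicities via the rank-nullity identity g(λ) = n − rank(A − λI):
  rank(A − (-4)·I) = 1, so dim ker(A − (-4)·I) = n − 1 = 3

Summary:
  λ = -4: algebraic multiplicity = 4, geometric multiplicity = 3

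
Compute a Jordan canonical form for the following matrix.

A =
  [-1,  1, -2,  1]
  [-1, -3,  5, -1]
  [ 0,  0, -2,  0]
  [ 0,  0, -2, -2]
J_3(-2) ⊕ J_1(-2)

The characteristic polynomial is
  det(x·I − A) = x^4 + 8*x^3 + 24*x^2 + 32*x + 16 = (x + 2)^4

Eigenvalues and multiplicities (the geometric multiplicity of λ is n − rank(A − λI), which equals the number of Jordan blocks for λ):
  λ = -2: algebraic multiplicity = 4, geometric multiplicity = 2

Determining the block sizes for each eigenvalue:
  λ = -2: with am = 4 and gm = 2, the partition is not yet determined (e.g. several partitions of 4 into 2 parts exist). Let N = A − (-2)·I. Computing rank(N^1) = 2, rank(N^2) = 1, rank(N^3) = 0; the number of blocks of size ≥ j is rank(N^{j−1}) − rank(N^j), giving [2, 1, 1]. So we have 1 block(s) of size 3, 1 block(s) of size 1 → block sizes [3, 1]

Assembling the blocks gives a Jordan form
J =
  [-2,  1,  0,  0]
  [ 0, -2,  1,  0]
  [ 0,  0, -2,  0]
  [ 0,  0,  0, -2]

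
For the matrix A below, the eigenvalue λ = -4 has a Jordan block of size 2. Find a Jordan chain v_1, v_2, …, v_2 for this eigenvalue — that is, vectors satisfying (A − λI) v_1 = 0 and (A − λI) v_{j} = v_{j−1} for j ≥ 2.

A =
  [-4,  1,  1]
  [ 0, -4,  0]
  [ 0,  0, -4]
A Jordan chain for λ = -4 of length 2:
v_1 = (1, 0, 0)ᵀ
v_2 = (0, 1, 0)ᵀ

Let N = A − (-4)·I. We want v_2 with N^2 v_2 = 0 but N^1 v_2 ≠ 0; then v_{j-1} := N · v_j for j = 2, …, 2.

Pick v_2 = (0, 1, 0)ᵀ.
Then v_1 = N · v_2 = (1, 0, 0)ᵀ.

Sanity check: (A − (-4)·I) v_1 = (0, 0, 0)ᵀ = 0. ✓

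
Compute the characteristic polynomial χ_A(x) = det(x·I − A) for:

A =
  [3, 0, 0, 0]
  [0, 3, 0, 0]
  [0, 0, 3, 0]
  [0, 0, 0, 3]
x^4 - 12*x^3 + 54*x^2 - 108*x + 81

Expanding det(x·I − A) (e.g. by cofactor expansion or by noting that A is similar to its Jordan form J, which has the same characteristic polynomial as A) gives
  χ_A(x) = x^4 - 12*x^3 + 54*x^2 - 108*x + 81
which factors as (x - 3)^4. The eigenvalues (with algebraic multiplicities) are λ = 3 with multiplicity 4.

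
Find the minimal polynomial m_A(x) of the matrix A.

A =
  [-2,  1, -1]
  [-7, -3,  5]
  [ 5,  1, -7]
x^3 + 12*x^2 + 48*x + 64

The characteristic polynomial is χ_A(x) = (x + 4)^3, so the eigenvalues are known. The minimal polynomial is
  m_A(x) = Π_λ (x − λ)^{k_λ}
where k_λ is the size of the *largest* Jordan block for λ (equivalently, the smallest k with (A − λI)^k v = 0 for every generalised eigenvector v of λ).

  λ = -4: largest Jordan block has size 3, contributing (x + 4)^3

So m_A(x) = (x + 4)^3 = x^3 + 12*x^2 + 48*x + 64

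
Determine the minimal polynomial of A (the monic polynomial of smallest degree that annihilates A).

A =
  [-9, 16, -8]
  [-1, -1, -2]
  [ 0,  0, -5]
x^2 + 10*x + 25

The characteristic polynomial is χ_A(x) = (x + 5)^3, so the eigenvalues are known. The minimal polynomial is
  m_A(x) = Π_λ (x − λ)^{k_λ}
where k_λ is the size of the *largest* Jordan block for λ (equivalently, the smallest k with (A − λI)^k v = 0 for every generalised eigenvector v of λ).

  λ = -5: largest Jordan block has size 2, contributing (x + 5)^2

So m_A(x) = (x + 5)^2 = x^2 + 10*x + 25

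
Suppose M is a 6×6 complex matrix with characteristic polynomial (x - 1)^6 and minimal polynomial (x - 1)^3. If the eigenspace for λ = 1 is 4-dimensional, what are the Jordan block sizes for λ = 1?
Block sizes for λ = 1: [3, 1, 1, 1]

Step 1 — from the characteristic polynomial, algebraic multiplicity of λ = 1 is 6. From dim ker(M − (1)·I) = 4, there are exactly 4 Jordan blocks for λ = 1.
Step 2 — from the minimal polynomial, the factor (x − 1)^3 tells us the largest block for λ = 1 has size 3.
Step 3 — with total size 6, 4 blocks, and largest block 3, the block sizes (in nonincreasing order) are [3, 1, 1, 1].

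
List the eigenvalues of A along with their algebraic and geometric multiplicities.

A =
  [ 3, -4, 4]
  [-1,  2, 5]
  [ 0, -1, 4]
λ = 3: alg = 3, geom = 1

Step 1 — factor the characteristic polynomial to read off the algebraic multiplicities:
  χ_A(x) = (x - 3)^3

Step 2 — compute geometric multiplicities via the rank-nullity identity g(λ) = n − rank(A − λI):
  rank(A − (3)·I) = 2, so dim ker(A − (3)·I) = n − 2 = 1

Summary:
  λ = 3: algebraic multiplicity = 3, geometric multiplicity = 1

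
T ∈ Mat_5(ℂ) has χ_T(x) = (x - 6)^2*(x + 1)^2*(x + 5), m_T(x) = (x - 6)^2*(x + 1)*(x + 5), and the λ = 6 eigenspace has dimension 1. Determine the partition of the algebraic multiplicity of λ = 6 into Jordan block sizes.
Block sizes for λ = 6: [2]

Step 1 — from the characteristic polynomial, algebraic multiplicity of λ = 6 is 2. From dim ker(T − (6)·I) = 1, there are exactly 1 Jordan blocks for λ = 6.
Step 2 — from the minimal polynomial, the factor (x − 6)^2 tells us the largest block for λ = 6 has size 2.
Step 3 — with total size 2, 1 blocks, and largest block 2, the block sizes (in nonincreasing order) are [2].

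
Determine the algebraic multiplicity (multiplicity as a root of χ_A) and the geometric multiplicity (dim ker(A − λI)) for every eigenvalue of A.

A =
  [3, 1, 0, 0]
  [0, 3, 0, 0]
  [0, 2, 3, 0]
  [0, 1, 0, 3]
λ = 3: alg = 4, geom = 3

Step 1 — factor the characteristic polynomial to read off the algebraic multiplicities:
  χ_A(x) = (x - 3)^4

Step 2 — compute geometric multiplicities via the rank-nullity identity g(λ) = n − rank(A − λI):
  rank(A − (3)·I) = 1, so dim ker(A − (3)·I) = n − 1 = 3

Summary:
  λ = 3: algebraic multiplicity = 4, geometric multiplicity = 3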